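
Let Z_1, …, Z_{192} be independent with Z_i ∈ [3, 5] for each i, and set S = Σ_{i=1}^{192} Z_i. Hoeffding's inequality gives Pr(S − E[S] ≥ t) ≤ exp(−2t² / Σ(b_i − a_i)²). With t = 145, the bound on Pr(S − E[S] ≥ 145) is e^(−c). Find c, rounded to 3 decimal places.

Σ(b_i − a_i)² = 192·(2)² = 768.
c = 2t²/768 = 2·145²/768 = 54.7526.

54.753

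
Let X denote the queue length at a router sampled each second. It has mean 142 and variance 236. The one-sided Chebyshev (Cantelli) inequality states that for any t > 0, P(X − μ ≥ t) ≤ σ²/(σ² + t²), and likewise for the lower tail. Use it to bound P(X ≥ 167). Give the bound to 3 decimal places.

Here σ² = 236 and t = 25, so σ² + t² = 861.
Cantelli's bound: 236/861 = 0.2741.

0.274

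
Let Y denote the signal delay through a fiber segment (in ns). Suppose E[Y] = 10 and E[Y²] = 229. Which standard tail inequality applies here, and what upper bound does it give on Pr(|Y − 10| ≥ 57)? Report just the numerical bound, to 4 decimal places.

The first two moments determine the variance, so Chebyshev's inequality is the sharpest standard bound available.
Var(Y) = E[Y²] − (E[Y])² = 229 − 100 = 129.
Chebyshev's inequality: Pr(|Y − μ| ≥ t) ≤ Var(Y)/t² = 129/3249 = 0.0397.

0.0397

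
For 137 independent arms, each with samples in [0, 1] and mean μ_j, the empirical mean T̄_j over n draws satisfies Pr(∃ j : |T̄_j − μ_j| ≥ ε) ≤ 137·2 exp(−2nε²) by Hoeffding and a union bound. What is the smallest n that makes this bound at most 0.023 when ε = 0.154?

198

Need 2·137·exp(−2nε²) ≤ 0.023, i.e. exp(−2nε²) ≤ 0.023/274.
So 2nε² ≥ ln(274/0.023) = 9.385389.
Hence n ≥ 9.385389/(2·0.154²) = 197.870.
The smallest integer n is 198.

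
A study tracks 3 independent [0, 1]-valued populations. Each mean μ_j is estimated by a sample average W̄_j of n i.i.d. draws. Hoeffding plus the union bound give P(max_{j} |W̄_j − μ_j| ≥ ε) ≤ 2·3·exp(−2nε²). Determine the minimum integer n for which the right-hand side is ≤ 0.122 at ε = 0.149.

Need 2·3·exp(−2nε²) ≤ 0.122, i.e. exp(−2nε²) ≤ 0.122/6.
So 2nε² ≥ ln(6/0.122) = 3.895494.
Hence n ≥ 3.895494/(2·0.149²) = 87.732.
The smallest integer n is 88.

88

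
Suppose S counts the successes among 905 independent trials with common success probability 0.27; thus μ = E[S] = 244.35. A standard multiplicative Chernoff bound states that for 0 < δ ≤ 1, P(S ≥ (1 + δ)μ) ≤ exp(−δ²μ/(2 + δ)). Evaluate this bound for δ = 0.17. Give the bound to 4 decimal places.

Exponent = δ²μ/(2 + δ) = 0.17²·244.35/2.17 = 3.2542.
Bound = exp(−3.2542) = 0.03861.

0.0386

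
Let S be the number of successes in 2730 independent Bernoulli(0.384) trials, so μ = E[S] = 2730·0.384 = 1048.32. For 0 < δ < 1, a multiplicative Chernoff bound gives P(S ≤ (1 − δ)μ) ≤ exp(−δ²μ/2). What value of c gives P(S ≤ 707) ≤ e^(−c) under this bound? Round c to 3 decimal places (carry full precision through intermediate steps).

Write 707 = (1 − δ)μ, so δ = 1 − 707/1048.32 = 0.3255876…
Then the exponent is δ²μ/2 = (μ − 707)²/(2μ) = 55.564781.

55.565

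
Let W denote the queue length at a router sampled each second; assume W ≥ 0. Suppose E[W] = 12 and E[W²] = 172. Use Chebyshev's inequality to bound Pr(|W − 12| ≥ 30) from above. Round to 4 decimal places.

0.0311

Var(W) = E[W²] − (E[W])² = 172 − 144 = 28.
Chebyshev's inequality: Pr(|W − μ| ≥ t) ≤ Var(W)/t² = 28/900 = 0.0311.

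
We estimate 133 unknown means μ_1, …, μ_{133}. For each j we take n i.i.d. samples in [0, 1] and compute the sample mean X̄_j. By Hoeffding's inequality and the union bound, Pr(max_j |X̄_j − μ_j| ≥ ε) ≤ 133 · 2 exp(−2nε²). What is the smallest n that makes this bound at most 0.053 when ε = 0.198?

109

Need 2·133·exp(−2nε²) ≤ 0.053, i.e. exp(−2nε²) ≤ 0.053/266.
So 2nε² ≥ ln(266/0.053) = 8.520960.
Hence n ≥ 8.520960/(2·0.198²) = 108.675.
The smallest integer n is 109.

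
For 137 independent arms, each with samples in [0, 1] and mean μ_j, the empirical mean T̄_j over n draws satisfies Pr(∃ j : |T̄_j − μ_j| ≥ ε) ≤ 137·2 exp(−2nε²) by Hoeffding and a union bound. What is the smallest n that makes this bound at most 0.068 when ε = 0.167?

Need 2·137·exp(−2nε²) ≤ 0.068, i.e. exp(−2nε²) ≤ 0.068/274.
So 2nε² ≥ ln(274/0.068) = 8.301376.
Hence n ≥ 8.301376/(2·0.167²) = 148.829.
The smallest integer n is 149.

149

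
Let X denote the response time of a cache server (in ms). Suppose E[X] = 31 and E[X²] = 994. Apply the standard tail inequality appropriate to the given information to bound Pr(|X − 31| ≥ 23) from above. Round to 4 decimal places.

The first two moments determine the variance, so Chebyshev's inequality is the sharpest standard bound available.
Var(X) = E[X²] − (E[X])² = 994 − 961 = 33.
Chebyshev's inequality: Pr(|X − μ| ≥ t) ≤ Var(X)/t² = 33/529 = 0.0624.

0.0624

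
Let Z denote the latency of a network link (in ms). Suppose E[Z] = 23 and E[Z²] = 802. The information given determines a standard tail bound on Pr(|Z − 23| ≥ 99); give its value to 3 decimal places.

The first two moments determine the variance, so Chebyshev's inequality is the sharpest standard bound available.
Var(Z) = E[Z²] − (E[Z])² = 802 − 529 = 273.
Chebyshev's inequality: Pr(|Z − μ| ≥ t) ≤ Var(Z)/t² = 273/9801 = 0.0279.

0.028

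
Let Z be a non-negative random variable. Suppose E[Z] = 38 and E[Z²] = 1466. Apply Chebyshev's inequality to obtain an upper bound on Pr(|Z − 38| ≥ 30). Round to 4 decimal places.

Var(Z) = E[Z²] − (E[Z])² = 1466 − 1444 = 22.
Chebyshev's inequality: Pr(|Z − μ| ≥ t) ≤ Var(Z)/t² = 22/900 = 0.0244.

0.0244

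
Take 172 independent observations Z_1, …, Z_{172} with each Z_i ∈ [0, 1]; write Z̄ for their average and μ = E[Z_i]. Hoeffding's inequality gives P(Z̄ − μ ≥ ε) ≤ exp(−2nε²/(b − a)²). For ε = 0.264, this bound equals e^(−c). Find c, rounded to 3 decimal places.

23.975

c = 2nε²/(b − a)² = 2·172·0.264² / 1² = 23.9754.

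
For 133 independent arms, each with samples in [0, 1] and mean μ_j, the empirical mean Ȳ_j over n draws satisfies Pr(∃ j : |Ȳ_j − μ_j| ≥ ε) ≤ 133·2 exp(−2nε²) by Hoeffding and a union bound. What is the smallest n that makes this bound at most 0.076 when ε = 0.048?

1771

Need 2·133·exp(−2nε²) ≤ 0.076, i.e. exp(−2nε²) ≤ 0.076/266.
So 2nε² ≥ ln(266/0.076) = 8.160518.
Hence n ≥ 8.160518/(2·0.048²) = 1770.946.
The smallest integer n is 1771.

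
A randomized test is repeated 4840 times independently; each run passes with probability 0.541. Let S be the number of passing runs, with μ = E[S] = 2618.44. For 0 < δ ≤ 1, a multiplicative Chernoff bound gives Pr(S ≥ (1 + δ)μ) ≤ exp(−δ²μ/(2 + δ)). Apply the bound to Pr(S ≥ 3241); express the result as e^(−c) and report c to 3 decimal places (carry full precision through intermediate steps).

66.146

Write 3241 = (1 + δ)μ, so δ = 3241/2618.44 − 1 = 0.2377599…
Then the exponent is δ²μ/(2 + δ) = (3241 − μ)² / (μ·(2 + δ)) = 66.146416.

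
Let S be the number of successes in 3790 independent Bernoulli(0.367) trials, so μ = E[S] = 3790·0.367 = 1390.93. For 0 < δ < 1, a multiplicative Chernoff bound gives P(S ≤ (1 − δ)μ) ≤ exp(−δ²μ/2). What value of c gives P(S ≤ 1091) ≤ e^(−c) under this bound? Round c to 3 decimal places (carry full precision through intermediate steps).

32.337

Write 1091 = (1 − δ)μ, so δ = 1 − 1091/1390.93 = 0.2156327…
Then the exponent is δ²μ/2 = (μ − 1091)²/(2μ) = 32.337359.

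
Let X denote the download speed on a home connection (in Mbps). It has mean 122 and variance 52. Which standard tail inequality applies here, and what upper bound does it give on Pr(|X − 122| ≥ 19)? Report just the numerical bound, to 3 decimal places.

0.144

Mean and variance are known, so Chebyshev's inequality applies.
Chebyshev: Pr(|X − μ| ≥ t) ≤ Var(X)/t².
Bound = 52 / 361 = 0.1440.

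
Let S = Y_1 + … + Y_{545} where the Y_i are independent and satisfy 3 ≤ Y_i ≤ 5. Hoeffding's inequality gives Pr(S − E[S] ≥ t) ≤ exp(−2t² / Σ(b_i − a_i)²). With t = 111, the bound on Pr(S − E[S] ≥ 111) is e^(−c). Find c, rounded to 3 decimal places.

11.304

Σ(b_i − a_i)² = 545·(2)² = 2180.
c = 2t²/2180 = 2·111²/2180 = 11.3037.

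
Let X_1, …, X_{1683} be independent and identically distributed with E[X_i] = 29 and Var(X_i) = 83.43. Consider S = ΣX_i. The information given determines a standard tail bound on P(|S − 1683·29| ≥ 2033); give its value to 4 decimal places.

With mean and variance of each term known, Chebyshev's inequality bounds the deviation of the sum (or sample mean).
Var(S) = n·Var(X_i) = 1683·83.43 = 140412.69.
Chebyshev: P(|S − 1683·29| ≥ 2033) ≤ Var(S)/2033² = 140412.69/4133089 = 0.0340.

0.0340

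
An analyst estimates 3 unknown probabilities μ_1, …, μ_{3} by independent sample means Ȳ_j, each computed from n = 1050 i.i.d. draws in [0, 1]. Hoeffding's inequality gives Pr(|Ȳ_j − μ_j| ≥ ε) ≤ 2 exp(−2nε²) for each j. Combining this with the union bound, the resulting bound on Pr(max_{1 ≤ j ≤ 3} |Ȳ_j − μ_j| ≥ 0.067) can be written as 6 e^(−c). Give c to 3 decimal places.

9.427

Union bound over the 3 events: Pr(max_{1 ≤ j ≤ 3} |Ȳ_j − μ_j| ≥ 0.067) ≤ 3·2·exp(−2nε²) = 6 exp(−2·1050·0.067²).
So c = 2·1050·0.067² = 9.4269.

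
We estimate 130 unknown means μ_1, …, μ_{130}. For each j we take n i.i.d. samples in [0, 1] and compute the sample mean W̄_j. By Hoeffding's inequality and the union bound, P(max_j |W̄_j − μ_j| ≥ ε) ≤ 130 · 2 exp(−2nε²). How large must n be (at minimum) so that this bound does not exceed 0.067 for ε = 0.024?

7174

Need 2·130·exp(−2nε²) ≤ 0.067, i.e. exp(−2nε²) ≤ 0.067/260.
So 2nε² ≥ ln(260/0.067) = 8.263744.
Hence n ≥ 8.263744/(2·0.024²) = 7173.389.
The smallest integer n is 7174.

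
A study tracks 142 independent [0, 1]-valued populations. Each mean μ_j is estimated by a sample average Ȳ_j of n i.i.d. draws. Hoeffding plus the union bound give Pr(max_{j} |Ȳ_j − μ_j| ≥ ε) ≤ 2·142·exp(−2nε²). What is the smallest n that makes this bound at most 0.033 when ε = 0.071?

899

Need 2·142·exp(−2nε²) ≤ 0.033, i.e. exp(−2nε²) ≤ 0.033/284.
So 2nε² ≥ ln(284/0.033) = 9.060222.
Hence n ≥ 9.060222/(2·0.071²) = 898.653.
The smallest integer n is 899.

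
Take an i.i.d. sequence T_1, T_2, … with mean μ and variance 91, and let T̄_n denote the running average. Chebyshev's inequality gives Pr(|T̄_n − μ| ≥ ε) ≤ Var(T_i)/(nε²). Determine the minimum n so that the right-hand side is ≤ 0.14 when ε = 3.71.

Require 91/(n·3.71²) ≤ 0.14, i.e. n ≥ 91/(0.14·3.71²) = 47.224.
The smallest integer n is 48.

48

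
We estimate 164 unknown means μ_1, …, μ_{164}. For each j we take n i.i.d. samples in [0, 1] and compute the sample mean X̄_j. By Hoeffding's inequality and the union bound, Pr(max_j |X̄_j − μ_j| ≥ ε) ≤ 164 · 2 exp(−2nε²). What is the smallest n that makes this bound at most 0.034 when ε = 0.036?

Need 2·164·exp(−2nε²) ≤ 0.034, i.e. exp(−2nε²) ≤ 0.034/328.
So 2nε² ≥ ln(328/0.034) = 9.174408.
Hence n ≥ 9.174408/(2·0.036²) = 3539.509.
The smallest integer n is 3540.

3540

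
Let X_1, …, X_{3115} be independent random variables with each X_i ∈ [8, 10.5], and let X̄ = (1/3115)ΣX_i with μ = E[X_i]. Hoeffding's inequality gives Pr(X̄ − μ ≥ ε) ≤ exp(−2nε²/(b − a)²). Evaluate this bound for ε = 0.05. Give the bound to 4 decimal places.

Exponent: 2nε²/(b − a)² = 2·3115·0.05² / 2.5² = 2.49200.
Bound = exp(−2.49200) = 0.08274.

0.0827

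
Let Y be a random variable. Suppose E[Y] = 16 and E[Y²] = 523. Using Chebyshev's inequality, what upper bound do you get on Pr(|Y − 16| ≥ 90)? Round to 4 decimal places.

Var(Y) = E[Y²] − (E[Y])² = 523 − 256 = 267.
Chebyshev's inequality: Pr(|Y − μ| ≥ t) ≤ Var(Y)/t² = 267/8100 = 0.0330.

0.0330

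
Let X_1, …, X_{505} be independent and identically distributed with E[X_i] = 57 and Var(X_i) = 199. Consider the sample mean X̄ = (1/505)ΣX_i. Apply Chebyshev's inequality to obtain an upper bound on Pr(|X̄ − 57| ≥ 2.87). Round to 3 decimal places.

Var(X̄) = Var(X_i)/n = 199/505 = 0.39406.
Chebyshev: Pr(|X̄ − 57| ≥ 2.87) ≤ Var(X̄)/(2.87)² = 199/(505·2.87²) = 0.0478.

0.048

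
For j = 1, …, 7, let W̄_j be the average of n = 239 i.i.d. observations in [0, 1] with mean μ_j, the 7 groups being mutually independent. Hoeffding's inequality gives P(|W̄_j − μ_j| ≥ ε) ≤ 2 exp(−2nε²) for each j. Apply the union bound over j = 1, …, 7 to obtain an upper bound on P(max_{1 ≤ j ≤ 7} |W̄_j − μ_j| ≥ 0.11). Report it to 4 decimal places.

Per-experiment Hoeffding bound: 2·exp(−2·239·0.11²) = 2·exp(−5.78380) = 0.006154.
Union bound over 7 events: 7·0.006154 = 0.04308.

0.0431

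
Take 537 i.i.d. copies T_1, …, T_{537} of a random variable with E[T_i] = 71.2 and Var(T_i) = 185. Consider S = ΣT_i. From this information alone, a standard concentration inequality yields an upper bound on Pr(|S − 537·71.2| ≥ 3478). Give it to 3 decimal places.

0.008

With mean and variance of each term known, Chebyshev's inequality bounds the deviation of the sum (or sample mean).
Var(S) = n·Var(T_i) = 537·185 = 99345.
Chebyshev: Pr(|S − 537·71.2| ≥ 3478) ≤ Var(S)/3478² = 99345/12096484 = 0.0082.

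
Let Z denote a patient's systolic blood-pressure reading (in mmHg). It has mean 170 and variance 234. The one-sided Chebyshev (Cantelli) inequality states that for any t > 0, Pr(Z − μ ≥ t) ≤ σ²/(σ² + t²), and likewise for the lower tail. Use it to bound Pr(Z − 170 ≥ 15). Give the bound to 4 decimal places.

0.5098

Here σ² = 234 and t = 15, so σ² + t² = 459.
Cantelli's bound: 234/459 = 0.5098.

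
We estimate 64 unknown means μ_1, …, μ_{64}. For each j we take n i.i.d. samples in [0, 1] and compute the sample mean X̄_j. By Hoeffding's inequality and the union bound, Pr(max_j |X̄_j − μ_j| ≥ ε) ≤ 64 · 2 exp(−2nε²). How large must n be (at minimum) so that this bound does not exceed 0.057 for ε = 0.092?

Need 2·64·exp(−2nε²) ≤ 0.057, i.e. exp(−2nε²) ≤ 0.057/128.
So 2nε² ≥ ln(128/0.057) = 7.716734.
Hence n ≥ 7.716734/(2·0.092²) = 455.856.
The smallest integer n is 456.

456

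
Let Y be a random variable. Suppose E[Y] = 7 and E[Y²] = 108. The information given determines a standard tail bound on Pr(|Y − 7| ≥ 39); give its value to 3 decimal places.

0.039

The first two moments determine the variance, so Chebyshev's inequality is the sharpest standard bound available.
Var(Y) = E[Y²] − (E[Y])² = 108 − 49 = 59.
Chebyshev's inequality: Pr(|Y − μ| ≥ t) ≤ Var(Y)/t² = 59/1521 = 0.0388.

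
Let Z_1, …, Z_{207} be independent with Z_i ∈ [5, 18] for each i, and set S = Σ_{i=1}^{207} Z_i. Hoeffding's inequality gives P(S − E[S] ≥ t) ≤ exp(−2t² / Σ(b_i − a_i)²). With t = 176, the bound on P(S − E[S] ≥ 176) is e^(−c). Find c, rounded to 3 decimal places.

1.771

Σ(b_i − a_i)² = 207·(13)² = 34983.
c = 2t²/34983 = 2·176²/34983 = 1.7709.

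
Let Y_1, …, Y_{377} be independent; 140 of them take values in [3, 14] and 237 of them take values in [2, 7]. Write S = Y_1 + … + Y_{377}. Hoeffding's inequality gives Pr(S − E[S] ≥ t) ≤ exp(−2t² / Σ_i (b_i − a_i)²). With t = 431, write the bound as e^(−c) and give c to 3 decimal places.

Σ(b_i − a_i)² = 140·11² + 237·5² = 22865.
c = 2t² / 22865 = 2·431² / 22865 = 16.2485.

16.249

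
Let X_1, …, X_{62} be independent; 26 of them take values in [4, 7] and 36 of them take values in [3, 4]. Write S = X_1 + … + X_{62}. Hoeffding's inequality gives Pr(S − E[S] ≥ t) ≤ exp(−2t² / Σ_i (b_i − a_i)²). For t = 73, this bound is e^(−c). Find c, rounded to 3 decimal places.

39.474

Σ(b_i − a_i)² = 26·3² + 36·1² = 270.
c = 2t² / 270 = 2·73² / 270 = 39.4741.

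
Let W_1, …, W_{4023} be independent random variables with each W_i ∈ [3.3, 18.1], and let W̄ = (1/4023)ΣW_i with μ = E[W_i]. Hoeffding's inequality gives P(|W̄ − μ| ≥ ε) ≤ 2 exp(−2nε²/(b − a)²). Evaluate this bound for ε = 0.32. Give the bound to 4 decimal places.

Exponent: 2nε²/(b − a)² = 2·4023·0.32² / 14.8² = 3.76146.
Bound = 2·exp(−3.76146) = 0.04650.

0.0465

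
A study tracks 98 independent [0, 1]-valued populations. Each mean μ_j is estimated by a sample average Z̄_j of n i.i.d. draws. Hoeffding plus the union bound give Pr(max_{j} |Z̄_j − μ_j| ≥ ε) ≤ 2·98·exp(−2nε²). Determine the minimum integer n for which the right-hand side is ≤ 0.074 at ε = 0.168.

Need 2·98·exp(−2nε²) ≤ 0.074, i.e. exp(−2nε²) ≤ 0.074/196.
So 2nε² ≥ ln(196/0.074) = 7.881805.
Hence n ≥ 7.881805/(2·0.168²) = 139.629.
The smallest integer n is 140.

140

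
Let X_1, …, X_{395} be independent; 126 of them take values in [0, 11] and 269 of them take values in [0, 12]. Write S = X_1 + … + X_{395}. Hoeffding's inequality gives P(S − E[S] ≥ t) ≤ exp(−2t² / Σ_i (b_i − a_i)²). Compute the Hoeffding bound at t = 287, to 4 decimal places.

Σ(b_i − a_i)² = 126·11² + 269·12² = 53982.
Exponent = 2·287² / 53982 = 3.05172.
Bound = exp(−3.05172) = 0.04728.

0.0473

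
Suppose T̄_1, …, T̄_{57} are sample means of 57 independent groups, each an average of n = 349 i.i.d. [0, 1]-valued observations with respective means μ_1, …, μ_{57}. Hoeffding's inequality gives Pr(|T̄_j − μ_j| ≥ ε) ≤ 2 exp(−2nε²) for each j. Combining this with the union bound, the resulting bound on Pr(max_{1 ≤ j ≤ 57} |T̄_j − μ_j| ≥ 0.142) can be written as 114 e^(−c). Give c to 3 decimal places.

14.074

Union bound over the 57 events: Pr(max_{1 ≤ j ≤ 57} |T̄_j − μ_j| ≥ 0.142) ≤ 57·2·exp(−2nε²) = 114 exp(−2·349·0.142²).
So c = 2·349·0.142² = 14.0745.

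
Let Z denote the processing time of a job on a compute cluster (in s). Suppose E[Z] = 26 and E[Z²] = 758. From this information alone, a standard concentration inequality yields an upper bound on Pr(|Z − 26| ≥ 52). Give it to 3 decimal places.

0.030

The first two moments determine the variance, so Chebyshev's inequality is the sharpest standard bound available.
Var(Z) = E[Z²] − (E[Z])² = 758 − 676 = 82.
Chebyshev's inequality: Pr(|Z − μ| ≥ t) ≤ Var(Z)/t² = 82/2704 = 0.0303.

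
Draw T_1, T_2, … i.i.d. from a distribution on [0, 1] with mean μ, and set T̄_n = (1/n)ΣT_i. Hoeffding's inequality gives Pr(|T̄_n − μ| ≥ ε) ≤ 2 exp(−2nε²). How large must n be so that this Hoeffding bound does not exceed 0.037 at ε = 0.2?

50

Require 2·exp(−2nε²) ≤ 0.037, i.e. 2nε² ≥ ln(2/0.037) = 3.989985.
So n ≥ 3.989985 / (2·0.2²) = 49.875.
The smallest integer n is 50.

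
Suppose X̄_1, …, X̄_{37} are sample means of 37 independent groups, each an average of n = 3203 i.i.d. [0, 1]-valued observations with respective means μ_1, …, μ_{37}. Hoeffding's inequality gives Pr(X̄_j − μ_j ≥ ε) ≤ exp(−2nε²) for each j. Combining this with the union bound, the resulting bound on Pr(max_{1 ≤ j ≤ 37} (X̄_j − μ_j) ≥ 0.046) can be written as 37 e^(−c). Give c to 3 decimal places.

13.555

Union bound over the 37 events: Pr(max_{1 ≤ j ≤ 37} (X̄_j − μ_j) ≥ 0.046) ≤ 37·exp(−2nε²) = 37 exp(−2·3203·0.046²).
So c = 2·3203·0.046² = 13.5551.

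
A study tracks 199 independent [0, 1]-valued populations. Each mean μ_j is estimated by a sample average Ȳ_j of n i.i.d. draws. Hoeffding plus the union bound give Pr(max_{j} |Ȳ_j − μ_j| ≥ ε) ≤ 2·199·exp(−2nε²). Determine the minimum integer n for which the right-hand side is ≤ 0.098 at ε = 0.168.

Need 2·199·exp(−2nε²) ≤ 0.098, i.e. exp(−2nε²) ≤ 0.098/398.
So 2nε² ≥ ln(398/0.098) = 8.309240.
Hence n ≥ 8.309240/(2·0.168²) = 147.202.
The smallest integer n is 148.

148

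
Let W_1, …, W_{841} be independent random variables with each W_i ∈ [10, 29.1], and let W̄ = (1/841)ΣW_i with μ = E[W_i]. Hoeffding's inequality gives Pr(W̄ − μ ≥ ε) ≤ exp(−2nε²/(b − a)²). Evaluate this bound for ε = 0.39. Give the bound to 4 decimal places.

Exponent: 2nε²/(b − a)² = 2·841·0.39² / 19.1² = 0.70128.
Bound = exp(−0.70128) = 0.49595.

0.4960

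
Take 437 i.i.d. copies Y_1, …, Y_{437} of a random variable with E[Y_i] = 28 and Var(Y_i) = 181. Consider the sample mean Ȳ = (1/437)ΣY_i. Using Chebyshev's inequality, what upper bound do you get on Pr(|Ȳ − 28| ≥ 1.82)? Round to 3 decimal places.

0.125

Var(Ȳ) = Var(Y_i)/n = 181/437 = 0.41419.
Chebyshev: Pr(|Ȳ − 28| ≥ 1.82) ≤ Var(Ȳ)/(1.82)² = 181/(437·1.82²) = 0.1250.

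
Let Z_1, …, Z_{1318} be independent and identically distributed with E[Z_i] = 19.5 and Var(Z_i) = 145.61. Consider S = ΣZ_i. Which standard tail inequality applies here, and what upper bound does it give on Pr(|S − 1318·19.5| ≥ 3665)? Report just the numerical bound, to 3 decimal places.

0.014

With mean and variance of each term known, Chebyshev's inequality bounds the deviation of the sum (or sample mean).
Var(S) = n·Var(Z_i) = 1318·145.61 = 191913.98.
Chebyshev: Pr(|S − 1318·19.5| ≥ 3665) ≤ Var(S)/3665² = 191913.98/13432225 = 0.0143.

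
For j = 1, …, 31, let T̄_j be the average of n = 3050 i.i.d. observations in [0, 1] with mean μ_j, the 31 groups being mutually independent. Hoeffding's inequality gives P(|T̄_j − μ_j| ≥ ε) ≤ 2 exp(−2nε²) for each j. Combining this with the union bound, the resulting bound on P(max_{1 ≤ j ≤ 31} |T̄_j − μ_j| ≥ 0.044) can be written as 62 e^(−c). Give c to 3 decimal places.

Union bound over the 31 events: P(max_{1 ≤ j ≤ 31} |T̄_j − μ_j| ≥ 0.044) ≤ 31·2·exp(−2nε²) = 62 exp(−2·3050·0.044²).
So c = 2·3050·0.044² = 11.8096.

11.810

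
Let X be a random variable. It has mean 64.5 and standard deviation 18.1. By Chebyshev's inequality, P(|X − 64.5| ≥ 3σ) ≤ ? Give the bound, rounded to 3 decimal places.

Chebyshev: P(|X − μ| ≥ t) ≤ Var(X)/t².
Var(X) = σ² = 18.1² = 327.61.
t = 3·18.1 = 54.3.
Bound = 327.61 / 2948.49 = 0.1111.

0.111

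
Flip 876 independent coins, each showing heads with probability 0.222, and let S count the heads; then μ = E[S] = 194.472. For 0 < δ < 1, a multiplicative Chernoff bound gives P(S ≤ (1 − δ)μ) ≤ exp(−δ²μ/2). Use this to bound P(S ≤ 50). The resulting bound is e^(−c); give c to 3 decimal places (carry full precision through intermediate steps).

53.664

Write 50 = (1 − δ)μ, so δ = 1 − 50/194.472 = 0.7428936…
Then the exponent is δ²μ/2 = (μ − 50)²/(2μ) = 53.663661.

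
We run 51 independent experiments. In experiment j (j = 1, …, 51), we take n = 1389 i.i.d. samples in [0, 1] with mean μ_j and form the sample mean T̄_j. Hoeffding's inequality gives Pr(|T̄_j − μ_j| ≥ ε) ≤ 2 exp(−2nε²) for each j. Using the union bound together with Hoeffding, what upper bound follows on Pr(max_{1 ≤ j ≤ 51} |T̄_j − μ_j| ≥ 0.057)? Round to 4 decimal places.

0.0123

Per-experiment Hoeffding bound: 2·exp(−2·1389·0.057²) = 2·exp(−9.02572) = 0.00024055.
Union bound over 51 events: 51·0.00024055 = 0.01227.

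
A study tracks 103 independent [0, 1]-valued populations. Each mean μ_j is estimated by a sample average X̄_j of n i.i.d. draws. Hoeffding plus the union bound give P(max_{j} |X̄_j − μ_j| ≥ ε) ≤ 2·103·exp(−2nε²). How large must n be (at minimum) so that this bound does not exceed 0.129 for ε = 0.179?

Need 2·103·exp(−2nε²) ≤ 0.129, i.e. exp(−2nε²) ≤ 0.129/206.
So 2nε² ≥ ln(206/0.129) = 7.375819.
Hence n ≥ 7.375819/(2·0.179²) = 115.100.
The smallest integer n is 116.

116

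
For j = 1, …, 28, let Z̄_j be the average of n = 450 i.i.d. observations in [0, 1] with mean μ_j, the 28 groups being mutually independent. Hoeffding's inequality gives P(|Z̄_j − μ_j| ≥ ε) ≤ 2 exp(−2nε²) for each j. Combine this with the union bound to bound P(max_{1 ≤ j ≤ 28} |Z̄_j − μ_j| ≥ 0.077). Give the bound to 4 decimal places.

Per-experiment Hoeffding bound: 2·exp(−2·450·0.077²) = 2·exp(−5.33610) = 0.0096292.
Union bound over 28 events: 28·0.0096292 = 0.26962.

0.2696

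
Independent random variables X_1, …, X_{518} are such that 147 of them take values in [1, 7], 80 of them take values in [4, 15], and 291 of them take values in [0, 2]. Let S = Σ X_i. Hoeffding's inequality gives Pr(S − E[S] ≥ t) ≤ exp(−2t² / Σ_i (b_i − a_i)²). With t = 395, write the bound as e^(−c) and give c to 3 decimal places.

19.339

Σ(b_i − a_i)² = 147·6² + 80·11² + 291·2² = 16136.
c = 2t² / 16136 = 2·395² / 16136 = 19.3387.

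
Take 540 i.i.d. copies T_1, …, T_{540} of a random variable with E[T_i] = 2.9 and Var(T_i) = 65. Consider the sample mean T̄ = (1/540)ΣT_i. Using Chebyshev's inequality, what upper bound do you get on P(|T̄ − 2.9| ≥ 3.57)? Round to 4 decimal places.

Var(T̄) = Var(T_i)/n = 65/540 = 0.12037.
Chebyshev: P(|T̄ − 2.9| ≥ 3.57) ≤ Var(T̄)/(3.57)² = 65/(540·3.57²) = 0.0094.

0.0094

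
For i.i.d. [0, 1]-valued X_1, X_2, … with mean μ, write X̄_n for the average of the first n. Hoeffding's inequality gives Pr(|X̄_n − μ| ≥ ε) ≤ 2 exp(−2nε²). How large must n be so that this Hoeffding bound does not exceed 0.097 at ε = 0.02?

Require 2·exp(−2nε²) ≤ 0.097, i.e. 2nε² ≥ ln(2/0.097) = 3.026191.
So n ≥ 3.026191 / (2·0.02²) = 3782.739.
The smallest integer n is 3783.

3783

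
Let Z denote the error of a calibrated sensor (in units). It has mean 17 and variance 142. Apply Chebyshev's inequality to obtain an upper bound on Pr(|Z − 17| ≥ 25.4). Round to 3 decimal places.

Chebyshev: Pr(|Z − μ| ≥ t) ≤ Var(Z)/t².
Bound = 142 / 645.16 = 0.2201.

0.220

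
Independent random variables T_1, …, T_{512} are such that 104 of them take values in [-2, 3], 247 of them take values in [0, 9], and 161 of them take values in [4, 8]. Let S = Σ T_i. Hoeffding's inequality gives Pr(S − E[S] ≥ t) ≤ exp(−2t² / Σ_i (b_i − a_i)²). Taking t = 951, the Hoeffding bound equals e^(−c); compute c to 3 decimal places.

Σ(b_i − a_i)² = 104·5² + 247·9² + 161·4² = 25183.
c = 2t² / 25183 = 2·951² / 25183 = 71.8263.

71.826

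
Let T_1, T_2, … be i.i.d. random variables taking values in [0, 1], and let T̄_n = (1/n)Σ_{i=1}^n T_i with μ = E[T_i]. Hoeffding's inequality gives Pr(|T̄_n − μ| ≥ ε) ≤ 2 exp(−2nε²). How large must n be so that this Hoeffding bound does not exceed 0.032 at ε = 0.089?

262

Require 2·exp(−2nε²) ≤ 0.032, i.e. 2nε² ≥ ln(2/0.032) = 4.135167.
So n ≥ 4.135167 / (2·0.089²) = 261.026.
The smallest integer n is 262.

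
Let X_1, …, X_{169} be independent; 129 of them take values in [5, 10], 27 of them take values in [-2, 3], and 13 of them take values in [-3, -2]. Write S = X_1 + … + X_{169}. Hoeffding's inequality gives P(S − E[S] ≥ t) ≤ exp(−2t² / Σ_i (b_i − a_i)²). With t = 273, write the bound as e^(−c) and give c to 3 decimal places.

38.093

Σ(b_i − a_i)² = 129·5² + 27·5² + 13·1² = 3913.
c = 2t² / 3913 = 2·273² / 3913 = 38.0930.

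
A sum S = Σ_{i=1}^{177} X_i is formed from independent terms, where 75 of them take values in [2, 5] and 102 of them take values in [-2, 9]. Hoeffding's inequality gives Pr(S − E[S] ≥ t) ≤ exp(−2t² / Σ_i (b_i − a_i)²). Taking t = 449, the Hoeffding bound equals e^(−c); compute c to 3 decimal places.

30.975

Σ(b_i − a_i)² = 75·3² + 102·11² = 13017.
c = 2t² / 13017 = 2·449² / 13017 = 30.9750.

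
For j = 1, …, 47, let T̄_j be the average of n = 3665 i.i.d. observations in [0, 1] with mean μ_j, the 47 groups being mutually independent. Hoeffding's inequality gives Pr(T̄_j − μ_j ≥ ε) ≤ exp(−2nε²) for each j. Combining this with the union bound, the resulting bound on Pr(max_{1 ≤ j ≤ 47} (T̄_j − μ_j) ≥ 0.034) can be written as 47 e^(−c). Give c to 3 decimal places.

8.473

Union bound over the 47 events: Pr(max_{1 ≤ j ≤ 47} (T̄_j − μ_j) ≥ 0.034) ≤ 47·exp(−2nε²) = 47 exp(−2·3665·0.034²).
So c = 2·3665·0.034² = 8.4735.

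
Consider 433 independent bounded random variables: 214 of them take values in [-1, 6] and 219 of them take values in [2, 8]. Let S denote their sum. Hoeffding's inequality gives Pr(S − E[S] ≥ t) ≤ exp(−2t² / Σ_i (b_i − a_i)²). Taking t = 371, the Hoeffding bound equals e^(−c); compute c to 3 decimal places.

Σ(b_i − a_i)² = 214·7² + 219·6² = 18370.
c = 2t² / 18370 = 2·371² / 18370 = 14.9854.

14.985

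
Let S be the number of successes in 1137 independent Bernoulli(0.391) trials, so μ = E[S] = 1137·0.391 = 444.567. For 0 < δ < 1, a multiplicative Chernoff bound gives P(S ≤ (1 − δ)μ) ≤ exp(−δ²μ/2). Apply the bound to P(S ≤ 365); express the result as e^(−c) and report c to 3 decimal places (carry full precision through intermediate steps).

7.120

Write 365 = (1 − δ)μ, so δ = 1 − 365/444.567 = 0.1789764…
Then the exponent is δ²μ/2 = (μ − 365)²/(2μ) = 7.120308.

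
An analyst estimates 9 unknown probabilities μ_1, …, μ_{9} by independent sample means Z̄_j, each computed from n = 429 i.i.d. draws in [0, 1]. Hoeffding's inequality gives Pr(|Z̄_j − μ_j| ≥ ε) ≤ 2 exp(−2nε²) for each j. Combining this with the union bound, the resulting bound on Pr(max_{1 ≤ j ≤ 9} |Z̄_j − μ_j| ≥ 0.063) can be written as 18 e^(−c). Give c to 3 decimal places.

3.405

Union bound over the 9 events: Pr(max_{1 ≤ j ≤ 9} |Z̄_j − μ_j| ≥ 0.063) ≤ 9·2·exp(−2nε²) = 18 exp(−2·429·0.063²).
So c = 2·429·0.063² = 3.4054.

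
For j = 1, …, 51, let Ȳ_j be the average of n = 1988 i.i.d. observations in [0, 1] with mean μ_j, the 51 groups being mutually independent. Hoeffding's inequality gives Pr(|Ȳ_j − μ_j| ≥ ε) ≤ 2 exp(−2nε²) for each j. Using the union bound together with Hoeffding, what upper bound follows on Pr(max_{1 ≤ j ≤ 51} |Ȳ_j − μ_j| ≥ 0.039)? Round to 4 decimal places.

Per-experiment Hoeffding bound: 2·exp(−2·1988·0.039²) = 2·exp(−6.04750) = 0.0047275.
Union bound over 51 events: 51·0.0047275 = 0.24110.

0.2411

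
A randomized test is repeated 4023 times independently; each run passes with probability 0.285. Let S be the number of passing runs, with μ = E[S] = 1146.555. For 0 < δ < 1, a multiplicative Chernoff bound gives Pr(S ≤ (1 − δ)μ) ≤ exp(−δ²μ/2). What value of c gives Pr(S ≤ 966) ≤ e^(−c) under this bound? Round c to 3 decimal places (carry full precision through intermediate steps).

14.217

Write 966 = (1 − δ)μ, so δ = 1 − 966/1146.555 = 0.1574761…
Then the exponent is δ²μ/2 = (μ − 966)²/(2μ) = 14.216548.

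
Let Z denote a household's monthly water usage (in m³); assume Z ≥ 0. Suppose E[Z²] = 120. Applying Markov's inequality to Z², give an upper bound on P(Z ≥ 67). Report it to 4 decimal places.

Since Z ≥ 0, the event {Z ≥ 67} is the same as {Z² ≥ 4489}.
Markov's inequality applied to Z² gives P(Z² ≥ 4489) ≤ E[Z²]/4489 = 120/4489 = 0.0267.

0.0267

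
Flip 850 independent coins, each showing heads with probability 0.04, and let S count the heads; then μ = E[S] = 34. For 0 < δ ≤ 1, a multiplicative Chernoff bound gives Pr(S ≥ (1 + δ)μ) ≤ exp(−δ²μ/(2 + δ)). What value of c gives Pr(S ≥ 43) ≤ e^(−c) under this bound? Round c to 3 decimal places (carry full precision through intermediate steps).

Write 43 = (1 + δ)μ, so δ = 43/34 − 1 = 0.2647059…
Then the exponent is δ²μ/(2 + δ) = (43 − μ)² / (μ·(2 + δ)) = 1.051948.

1.052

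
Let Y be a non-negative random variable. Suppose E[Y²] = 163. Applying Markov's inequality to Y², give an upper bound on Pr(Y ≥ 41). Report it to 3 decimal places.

Since Y ≥ 0, the event {Y ≥ 41} is the same as {Y² ≥ 1681}.
Markov's inequality applied to Y² gives Pr(Y² ≥ 1681) ≤ E[Y²]/1681 = 163/1681 = 0.0970.

0.097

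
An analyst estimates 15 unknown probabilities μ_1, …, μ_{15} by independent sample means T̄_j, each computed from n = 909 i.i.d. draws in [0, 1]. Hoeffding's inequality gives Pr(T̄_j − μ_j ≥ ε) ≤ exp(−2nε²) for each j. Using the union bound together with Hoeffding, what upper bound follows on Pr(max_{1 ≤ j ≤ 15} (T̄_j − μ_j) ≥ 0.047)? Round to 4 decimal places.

Per-experiment Hoeffding bound: exp(−2·909·0.047²) = exp(−4.01596) = 0.018026.
Union bound over 15 events: 15·0.018026 = 0.27038.

0.2704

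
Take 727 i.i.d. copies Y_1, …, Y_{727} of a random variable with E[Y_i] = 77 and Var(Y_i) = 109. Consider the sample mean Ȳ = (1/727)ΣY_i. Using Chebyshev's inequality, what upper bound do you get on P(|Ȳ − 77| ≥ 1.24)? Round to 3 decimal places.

Var(Ȳ) = Var(Y_i)/n = 109/727 = 0.14993.
Chebyshev: P(|Ȳ − 77| ≥ 1.24) ≤ Var(Ȳ)/(1.24)² = 109/(727·1.24²) = 0.0975.

0.098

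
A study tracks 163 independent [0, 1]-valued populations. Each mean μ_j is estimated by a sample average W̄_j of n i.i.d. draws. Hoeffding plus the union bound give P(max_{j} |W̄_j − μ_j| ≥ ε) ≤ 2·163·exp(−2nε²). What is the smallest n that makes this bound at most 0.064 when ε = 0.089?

539

Need 2·163·exp(−2nε²) ≤ 0.064, i.e. exp(−2nε²) ≤ 0.064/326.
So 2nε² ≥ ln(326/0.064) = 8.535770.
Hence n ≥ 8.535770/(2·0.089²) = 538.806.
The smallest integer n is 539.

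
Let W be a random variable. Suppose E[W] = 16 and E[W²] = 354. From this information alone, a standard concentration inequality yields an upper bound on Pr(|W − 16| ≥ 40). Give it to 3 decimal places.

0.061

The first two moments determine the variance, so Chebyshev's inequality is the sharpest standard bound available.
Var(W) = E[W²] − (E[W])² = 354 − 256 = 98.
Chebyshev's inequality: Pr(|W − μ| ≥ t) ≤ Var(W)/t² = 98/1600 = 0.0612.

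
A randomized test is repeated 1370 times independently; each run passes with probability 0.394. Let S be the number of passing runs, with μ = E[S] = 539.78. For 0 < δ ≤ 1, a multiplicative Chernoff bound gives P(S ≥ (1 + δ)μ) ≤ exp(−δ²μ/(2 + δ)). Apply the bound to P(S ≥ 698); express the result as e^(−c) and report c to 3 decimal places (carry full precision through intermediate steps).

20.225

Write 698 = (1 + δ)μ, so δ = 698/539.78 − 1 = 0.2931194…
Then the exponent is δ²μ/(2 + δ) = (698 − μ)² / (μ·(2 + δ)) = 20.224570.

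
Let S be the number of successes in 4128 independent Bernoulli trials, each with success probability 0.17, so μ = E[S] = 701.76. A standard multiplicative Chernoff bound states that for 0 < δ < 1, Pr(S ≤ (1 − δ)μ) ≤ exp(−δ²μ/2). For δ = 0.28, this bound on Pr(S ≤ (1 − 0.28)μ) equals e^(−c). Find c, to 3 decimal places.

c = δ²μ/2 = 0.28²·701.76/2 = 27.5090.

27.509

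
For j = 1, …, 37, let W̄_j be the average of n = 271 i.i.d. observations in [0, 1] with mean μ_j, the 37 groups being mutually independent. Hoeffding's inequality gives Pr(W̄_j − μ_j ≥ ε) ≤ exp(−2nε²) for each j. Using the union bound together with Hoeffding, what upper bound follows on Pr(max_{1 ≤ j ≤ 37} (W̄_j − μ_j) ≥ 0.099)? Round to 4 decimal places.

0.1825

Per-experiment Hoeffding bound: exp(−2·271·0.099²) = exp(−5.31214) = 0.0049314.
Union bound over 37 events: 37·0.0049314 = 0.18246.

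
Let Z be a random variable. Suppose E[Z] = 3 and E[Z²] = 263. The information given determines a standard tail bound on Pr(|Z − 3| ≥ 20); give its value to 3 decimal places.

0.635

The first two moments determine the variance, so Chebyshev's inequality is the sharpest standard bound available.
Var(Z) = E[Z²] − (E[Z])² = 263 − 9 = 254.
Chebyshev's inequality: Pr(|Z − μ| ≥ t) ≤ Var(Z)/t² = 254/400 = 0.6350.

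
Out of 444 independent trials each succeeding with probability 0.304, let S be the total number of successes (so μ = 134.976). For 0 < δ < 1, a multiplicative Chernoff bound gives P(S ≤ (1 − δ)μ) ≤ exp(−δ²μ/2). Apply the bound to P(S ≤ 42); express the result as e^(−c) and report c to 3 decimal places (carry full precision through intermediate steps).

Write 42 = (1 − δ)μ, so δ = 1 − 42/134.976 = 0.6888336…
Then the exponent is δ²μ/2 = (μ − 42)²/(2μ) = 32.022495.

32.022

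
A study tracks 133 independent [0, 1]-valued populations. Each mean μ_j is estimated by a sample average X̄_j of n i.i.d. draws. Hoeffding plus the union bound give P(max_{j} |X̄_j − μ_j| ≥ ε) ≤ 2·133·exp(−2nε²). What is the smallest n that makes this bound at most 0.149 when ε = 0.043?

Need 2·133·exp(−2nε²) ≤ 0.149, i.e. exp(−2nε²) ≤ 0.149/266.
So 2nε² ≥ ln(266/0.149) = 7.487305.
Hence n ≥ 7.487305/(2·0.043²) = 2024.690.
The smallest integer n is 2025.

2025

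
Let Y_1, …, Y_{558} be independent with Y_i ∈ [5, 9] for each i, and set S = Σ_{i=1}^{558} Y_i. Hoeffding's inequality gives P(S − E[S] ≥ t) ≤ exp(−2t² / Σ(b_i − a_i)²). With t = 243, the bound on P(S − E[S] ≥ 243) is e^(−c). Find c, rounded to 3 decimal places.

Σ(b_i − a_i)² = 558·(4)² = 8928.
c = 2t²/8928 = 2·243²/8928 = 13.2278.

13.228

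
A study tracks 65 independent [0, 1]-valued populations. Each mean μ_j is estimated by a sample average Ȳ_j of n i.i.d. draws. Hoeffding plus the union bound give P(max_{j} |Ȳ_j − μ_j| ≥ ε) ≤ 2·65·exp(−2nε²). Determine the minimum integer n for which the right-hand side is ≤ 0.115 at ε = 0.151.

155

Need 2·65·exp(−2nε²) ≤ 0.115, i.e. exp(−2nε²) ≤ 0.115/130.
So 2nε² ≥ ln(130/0.115) = 7.030358.
Hence n ≥ 7.030358/(2·0.151²) = 154.168.
The smallest integer n is 155.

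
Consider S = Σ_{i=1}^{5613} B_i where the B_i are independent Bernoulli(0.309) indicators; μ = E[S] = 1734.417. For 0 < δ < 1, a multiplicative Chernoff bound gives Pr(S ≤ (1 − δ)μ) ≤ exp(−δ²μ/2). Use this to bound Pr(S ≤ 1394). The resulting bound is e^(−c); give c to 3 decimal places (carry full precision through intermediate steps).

33.407

Write 1394 = (1 − δ)μ, so δ = 1 − 1394/1734.417 = 0.1962717…
Then the exponent is δ²μ/2 = (μ − 1394)²/(2μ) = 33.407114.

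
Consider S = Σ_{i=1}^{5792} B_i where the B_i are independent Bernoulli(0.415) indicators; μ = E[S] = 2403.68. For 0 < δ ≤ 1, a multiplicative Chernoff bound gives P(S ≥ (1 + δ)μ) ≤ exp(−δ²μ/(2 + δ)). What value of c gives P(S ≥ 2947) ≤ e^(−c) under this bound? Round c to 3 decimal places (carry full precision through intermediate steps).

55.170

Write 2947 = (1 + δ)μ, so δ = 2947/2403.68 − 1 = 0.2260367…
Then the exponent is δ²μ/(2 + δ) = (2947 − μ)² / (μ·(2 + δ)) = 55.169927.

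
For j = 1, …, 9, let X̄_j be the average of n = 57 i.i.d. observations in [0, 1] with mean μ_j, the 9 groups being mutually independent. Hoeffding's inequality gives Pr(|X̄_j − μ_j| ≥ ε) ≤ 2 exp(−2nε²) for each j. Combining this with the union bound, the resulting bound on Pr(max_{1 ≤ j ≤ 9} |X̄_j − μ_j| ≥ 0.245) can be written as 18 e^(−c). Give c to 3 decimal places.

6.843

Union bound over the 9 events: Pr(max_{1 ≤ j ≤ 9} |X̄_j − μ_j| ≥ 0.245) ≤ 9·2·exp(−2nε²) = 18 exp(−2·57·0.245²).
So c = 2·57·0.245² = 6.8429.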